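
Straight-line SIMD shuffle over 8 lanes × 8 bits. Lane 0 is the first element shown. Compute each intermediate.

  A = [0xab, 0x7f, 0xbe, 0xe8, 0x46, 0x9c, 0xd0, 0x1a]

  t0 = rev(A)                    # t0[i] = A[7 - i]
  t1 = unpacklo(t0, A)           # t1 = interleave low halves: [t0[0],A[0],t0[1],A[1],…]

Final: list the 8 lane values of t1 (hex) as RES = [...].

→ t0 |1a|d0|9c|46|e8|be|7f|ab|
→ t1 |1a|ab|d0|7f|9c|be|46|e8|

RES = [ 0x1a  0xab  0xd0  0x7f  0x9c  0xbe  0x46  0xe8 ]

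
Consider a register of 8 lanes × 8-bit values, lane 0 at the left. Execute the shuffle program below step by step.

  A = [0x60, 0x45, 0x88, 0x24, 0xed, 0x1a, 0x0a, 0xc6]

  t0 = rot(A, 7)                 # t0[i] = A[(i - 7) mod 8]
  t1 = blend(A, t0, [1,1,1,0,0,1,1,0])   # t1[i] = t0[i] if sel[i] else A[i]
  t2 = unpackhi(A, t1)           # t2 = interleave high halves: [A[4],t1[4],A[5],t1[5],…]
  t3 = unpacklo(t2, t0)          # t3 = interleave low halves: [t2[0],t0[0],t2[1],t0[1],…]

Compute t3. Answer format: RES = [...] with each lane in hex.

RES = [0xed, 0x45, 0xed, 0x88, 0x1a, 0x24, 0x0a, 0xed]

t0 = [0x45, 0x88, 0x24, 0xed, 0x1a, 0x0a, 0xc6, 0x60]
t1 = [0x45, 0x88, 0x24, 0x24, 0xed, 0x0a, 0xc6, 0xc6]
t2 = [0xed, 0xed, 0x1a, 0x0a, 0x0a, 0xc6, 0xc6, 0xc6]
t3 = [0xed, 0x45, 0xed, 0x88, 0x1a, 0x24, 0x0a, 0xed]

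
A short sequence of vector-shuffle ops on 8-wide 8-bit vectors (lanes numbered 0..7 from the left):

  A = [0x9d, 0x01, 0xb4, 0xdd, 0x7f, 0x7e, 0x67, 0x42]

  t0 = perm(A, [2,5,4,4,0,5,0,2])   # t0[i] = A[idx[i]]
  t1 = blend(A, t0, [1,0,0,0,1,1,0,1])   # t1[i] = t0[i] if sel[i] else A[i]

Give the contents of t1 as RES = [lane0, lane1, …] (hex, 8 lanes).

→ t0 |b4|7e|7f|7f|9d|7e|9d|b4|
→ t1 |b4|01|b4|dd|9d|7e|67|b4|

RES = [ 0xb4  0x01  0xb4  0xdd  0x9d  0x7e  0x67  0xb4 ]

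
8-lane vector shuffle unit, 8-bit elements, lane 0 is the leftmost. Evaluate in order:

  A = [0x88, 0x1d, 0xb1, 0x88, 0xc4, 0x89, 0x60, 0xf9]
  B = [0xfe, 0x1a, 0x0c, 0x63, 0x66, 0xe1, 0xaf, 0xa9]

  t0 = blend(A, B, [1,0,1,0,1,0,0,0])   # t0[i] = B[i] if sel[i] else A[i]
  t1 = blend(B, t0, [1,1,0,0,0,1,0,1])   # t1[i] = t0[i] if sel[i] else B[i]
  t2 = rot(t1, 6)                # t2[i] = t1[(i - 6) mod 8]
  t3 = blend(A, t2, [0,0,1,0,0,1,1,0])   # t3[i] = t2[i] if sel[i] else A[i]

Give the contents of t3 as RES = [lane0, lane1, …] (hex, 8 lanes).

RES = [ 0x88  0x1d  0x66  0x88  0xc4  0xf9  0xfe  0xf9 ]

t0 = [0xfe, 0x1d, 0x0c, 0x88, 0x66, 0x89, 0x60, 0xf9]
t1 = [0xfe, 0x1d, 0x0c, 0x63, 0x66, 0x89, 0xaf, 0xf9]
t2 = [0x0c, 0x63, 0x66, 0x89, 0xaf, 0xf9, 0xfe, 0x1d]
t3 = [0x88, 0x1d, 0x66, 0x88, 0xc4, 0xf9, 0xfe, 0xf9]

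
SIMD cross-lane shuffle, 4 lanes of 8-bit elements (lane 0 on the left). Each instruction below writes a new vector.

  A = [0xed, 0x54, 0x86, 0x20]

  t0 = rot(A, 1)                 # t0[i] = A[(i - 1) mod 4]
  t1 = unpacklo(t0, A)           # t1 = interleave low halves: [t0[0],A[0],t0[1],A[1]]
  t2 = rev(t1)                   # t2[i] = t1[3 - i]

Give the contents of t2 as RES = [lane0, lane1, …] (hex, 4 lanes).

→ t0 |20|ed|54|86|
→ t1 |20|ed|ed|54|
→ t2 |54|ed|ed|20|

RES = [ 0x54  0xed  0xed  0x20 ]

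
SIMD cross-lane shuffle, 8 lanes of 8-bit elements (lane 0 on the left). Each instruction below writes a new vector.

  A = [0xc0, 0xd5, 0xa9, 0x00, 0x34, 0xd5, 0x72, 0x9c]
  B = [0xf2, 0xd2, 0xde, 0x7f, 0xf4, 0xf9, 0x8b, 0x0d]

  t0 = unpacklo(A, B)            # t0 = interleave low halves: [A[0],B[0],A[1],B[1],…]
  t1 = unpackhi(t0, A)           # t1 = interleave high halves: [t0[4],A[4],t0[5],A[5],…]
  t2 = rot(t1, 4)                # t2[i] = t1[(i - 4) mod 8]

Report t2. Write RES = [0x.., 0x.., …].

t0 = [0xc0, 0xf2, 0xd5, 0xd2, 0xa9, 0xde, 0x00, 0x7f]
t1 = [0xa9, 0x34, 0xde, 0xd5, 0x00, 0x72, 0x7f, 0x9c]
t2 = [0x00, 0x72, 0x7f, 0x9c, 0xa9, 0x34, 0xde, 0xd5]

RES = [ 0x00  0x72  0x7f  0x9c  0xa9  0x34  0xde  0xd5 ]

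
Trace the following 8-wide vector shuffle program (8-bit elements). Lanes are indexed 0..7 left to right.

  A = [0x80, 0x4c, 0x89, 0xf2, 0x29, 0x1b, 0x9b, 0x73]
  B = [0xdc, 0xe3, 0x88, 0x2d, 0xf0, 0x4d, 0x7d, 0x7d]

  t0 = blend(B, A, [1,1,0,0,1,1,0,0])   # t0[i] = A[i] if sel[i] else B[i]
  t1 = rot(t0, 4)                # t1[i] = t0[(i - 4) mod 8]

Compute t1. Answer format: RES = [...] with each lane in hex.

  t0: 80 4c 88 2d 29 1b 7d 7d
  t1: 29 1b 7d 7d 80 4c 88 2d

RES = [0x29, 0x1b, 0x7d, 0x7d, 0x80, 0x4c, 0x88, 0x2d]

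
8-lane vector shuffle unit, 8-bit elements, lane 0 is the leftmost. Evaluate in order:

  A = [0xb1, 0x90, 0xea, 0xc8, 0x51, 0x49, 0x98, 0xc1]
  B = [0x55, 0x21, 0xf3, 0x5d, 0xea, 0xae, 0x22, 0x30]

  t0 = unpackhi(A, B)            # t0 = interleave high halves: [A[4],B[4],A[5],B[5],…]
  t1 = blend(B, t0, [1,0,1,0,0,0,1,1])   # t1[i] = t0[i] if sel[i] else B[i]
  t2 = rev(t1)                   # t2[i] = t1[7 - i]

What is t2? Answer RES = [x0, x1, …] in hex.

  t0: 51 ea 49 ae 98 22 c1 30
  t1: 51 21 49 5d ea ae c1 30
  t2: 30 c1 ae ea 5d 49 21 51

RES = [ 0x30  0xc1  0xae  0xea  0x5d  0x49  0x21  0x51 ]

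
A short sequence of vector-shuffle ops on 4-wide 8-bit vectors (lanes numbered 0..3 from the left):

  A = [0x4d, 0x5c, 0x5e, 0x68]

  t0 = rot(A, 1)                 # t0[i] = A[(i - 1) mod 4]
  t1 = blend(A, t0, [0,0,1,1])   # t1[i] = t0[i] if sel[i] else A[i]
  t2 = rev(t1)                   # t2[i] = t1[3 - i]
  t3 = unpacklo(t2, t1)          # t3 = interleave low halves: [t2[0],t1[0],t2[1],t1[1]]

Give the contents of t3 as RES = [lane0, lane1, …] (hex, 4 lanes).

t0 = [0x68, 0x4d, 0x5c, 0x5e]
t1 = [0x4d, 0x5c, 0x5c, 0x5e]
t2 = [0x5e, 0x5c, 0x5c, 0x4d]
t3 = [0x5e, 0x4d, 0x5c, 0x5c]

RES = [ 0x5e  0x4d  0x5c  0x5c ]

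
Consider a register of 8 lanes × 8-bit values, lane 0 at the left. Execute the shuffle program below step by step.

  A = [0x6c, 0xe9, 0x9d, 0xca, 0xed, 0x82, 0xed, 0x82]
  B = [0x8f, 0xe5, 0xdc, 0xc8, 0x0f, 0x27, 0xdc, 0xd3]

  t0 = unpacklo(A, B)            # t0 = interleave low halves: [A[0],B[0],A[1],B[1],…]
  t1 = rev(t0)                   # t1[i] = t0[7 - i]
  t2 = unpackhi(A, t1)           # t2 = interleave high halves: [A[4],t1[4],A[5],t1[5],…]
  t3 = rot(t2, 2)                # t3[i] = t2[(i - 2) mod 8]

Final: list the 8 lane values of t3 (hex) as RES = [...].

RES = [0x82, 0x6c, 0xed, 0xe5, 0x82, 0xe9, 0xed, 0x8f]

  t0: 6c 8f e9 e5 9d dc ca c8
  t1: c8 ca dc 9d e5 e9 8f 6c
  t2: ed e5 82 e9 ed 8f 82 6c
  t3: 82 6c ed e5 82 e9 ed 8f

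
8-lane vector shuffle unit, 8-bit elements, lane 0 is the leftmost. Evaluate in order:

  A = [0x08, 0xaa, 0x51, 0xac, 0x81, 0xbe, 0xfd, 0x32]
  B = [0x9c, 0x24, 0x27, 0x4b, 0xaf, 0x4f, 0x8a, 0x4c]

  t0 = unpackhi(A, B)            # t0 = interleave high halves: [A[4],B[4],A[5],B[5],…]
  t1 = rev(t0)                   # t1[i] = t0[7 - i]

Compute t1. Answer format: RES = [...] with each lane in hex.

RES = [0x4c, 0x32, 0x8a, 0xfd, 0x4f, 0xbe, 0xaf, 0x81]

  t0: 81 af be 4f fd 8a 32 4c
  t1: 4c 32 8a fd 4f be af 81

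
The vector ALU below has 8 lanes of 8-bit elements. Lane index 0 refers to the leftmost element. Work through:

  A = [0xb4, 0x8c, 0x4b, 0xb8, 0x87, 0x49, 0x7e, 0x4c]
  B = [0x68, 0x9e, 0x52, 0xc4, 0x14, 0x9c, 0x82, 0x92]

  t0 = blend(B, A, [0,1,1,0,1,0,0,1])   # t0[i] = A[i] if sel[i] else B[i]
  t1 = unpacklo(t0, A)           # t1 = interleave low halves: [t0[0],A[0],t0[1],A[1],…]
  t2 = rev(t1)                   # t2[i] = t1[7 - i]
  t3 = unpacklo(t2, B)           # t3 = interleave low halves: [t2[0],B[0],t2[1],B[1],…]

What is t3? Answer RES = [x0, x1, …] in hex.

RES = [0xb8, 0x68, 0xc4, 0x9e, 0x4b, 0x52, 0x4b, 0xc4]

t0 = [0x68, 0x8c, 0x4b, 0xc4, 0x87, 0x9c, 0x82, 0x4c]
t1 = [0x68, 0xb4, 0x8c, 0x8c, 0x4b, 0x4b, 0xc4, 0xb8]
t2 = [0xb8, 0xc4, 0x4b, 0x4b, 0x8c, 0x8c, 0xb4, 0x68]
t3 = [0xb8, 0x68, 0xc4, 0x9e, 0x4b, 0x52, 0x4b, 0xc4]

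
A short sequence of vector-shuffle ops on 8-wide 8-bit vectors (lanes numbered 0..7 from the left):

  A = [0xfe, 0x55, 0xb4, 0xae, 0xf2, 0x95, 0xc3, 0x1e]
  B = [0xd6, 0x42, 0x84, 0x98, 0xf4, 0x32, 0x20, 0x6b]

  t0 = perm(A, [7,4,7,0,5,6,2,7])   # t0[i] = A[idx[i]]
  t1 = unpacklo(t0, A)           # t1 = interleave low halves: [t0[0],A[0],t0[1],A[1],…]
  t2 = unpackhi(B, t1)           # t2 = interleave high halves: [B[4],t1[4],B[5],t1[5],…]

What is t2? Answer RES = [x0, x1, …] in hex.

t0 = [0x1e, 0xf2, 0x1e, 0xfe, 0x95, 0xc3, 0xb4, 0x1e]
t1 = [0x1e, 0xfe, 0xf2, 0x55, 0x1e, 0xb4, 0xfe, 0xae]
t2 = [0xf4, 0x1e, 0x32, 0xb4, 0x20, 0xfe, 0x6b, 0xae]

RES = [ 0xf4  0x1e  0x32  0xb4  0x20  0xfe  0x6b  0xae ]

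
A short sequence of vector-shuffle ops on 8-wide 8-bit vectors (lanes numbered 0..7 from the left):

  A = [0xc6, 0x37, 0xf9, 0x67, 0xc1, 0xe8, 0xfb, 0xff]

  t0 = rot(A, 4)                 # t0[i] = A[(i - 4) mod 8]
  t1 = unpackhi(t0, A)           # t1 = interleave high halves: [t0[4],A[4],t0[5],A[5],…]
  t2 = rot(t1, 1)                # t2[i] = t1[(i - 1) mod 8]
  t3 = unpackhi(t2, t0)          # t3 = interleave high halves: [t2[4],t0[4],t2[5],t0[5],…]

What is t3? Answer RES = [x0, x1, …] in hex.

t0 = [0xc1, 0xe8, 0xfb, 0xff, 0xc6, 0x37, 0xf9, 0x67]
t1 = [0xc6, 0xc1, 0x37, 0xe8, 0xf9, 0xfb, 0x67, 0xff]
t2 = [0xff, 0xc6, 0xc1, 0x37, 0xe8, 0xf9, 0xfb, 0x67]
t3 = [0xe8, 0xc6, 0xf9, 0x37, 0xfb, 0xf9, 0x67, 0x67]

RES = [ 0xe8  0xc6  0xf9  0x37  0xfb  0xf9  0x67  0x67 ]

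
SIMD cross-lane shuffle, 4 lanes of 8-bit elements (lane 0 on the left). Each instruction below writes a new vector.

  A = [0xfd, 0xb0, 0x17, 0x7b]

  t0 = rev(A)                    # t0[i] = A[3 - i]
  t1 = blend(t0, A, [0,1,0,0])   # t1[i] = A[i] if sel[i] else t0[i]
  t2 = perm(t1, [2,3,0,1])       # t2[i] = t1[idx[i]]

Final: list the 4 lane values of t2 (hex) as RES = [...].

RES = [ 0xb0  0xfd  0x7b  0xb0 ]

→ t0 |7b|17|b0|fd|
→ t1 |7b|b0|b0|fd|
→ t2 |b0|fd|7b|b0|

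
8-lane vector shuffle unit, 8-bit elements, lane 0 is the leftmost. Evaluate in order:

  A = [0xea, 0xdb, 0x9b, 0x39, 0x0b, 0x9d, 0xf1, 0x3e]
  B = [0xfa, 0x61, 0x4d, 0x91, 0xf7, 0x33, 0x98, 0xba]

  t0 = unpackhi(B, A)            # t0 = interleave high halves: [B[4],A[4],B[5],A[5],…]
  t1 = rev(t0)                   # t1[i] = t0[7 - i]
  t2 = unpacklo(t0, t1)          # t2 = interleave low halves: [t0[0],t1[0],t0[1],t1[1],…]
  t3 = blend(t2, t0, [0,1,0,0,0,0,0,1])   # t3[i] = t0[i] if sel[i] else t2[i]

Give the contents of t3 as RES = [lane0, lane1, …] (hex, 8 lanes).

RES = [ 0xf7  0x0b  0x0b  0xba  0x33  0xf1  0x9d  0x3e ]

→ t0 |f7|0b|33|9d|98|f1|ba|3e|
→ t1 |3e|ba|f1|98|9d|33|0b|f7|
→ t2 |f7|3e|0b|ba|33|f1|9d|98|
→ t3 |f7|0b|0b|ba|33|f1|9d|3e|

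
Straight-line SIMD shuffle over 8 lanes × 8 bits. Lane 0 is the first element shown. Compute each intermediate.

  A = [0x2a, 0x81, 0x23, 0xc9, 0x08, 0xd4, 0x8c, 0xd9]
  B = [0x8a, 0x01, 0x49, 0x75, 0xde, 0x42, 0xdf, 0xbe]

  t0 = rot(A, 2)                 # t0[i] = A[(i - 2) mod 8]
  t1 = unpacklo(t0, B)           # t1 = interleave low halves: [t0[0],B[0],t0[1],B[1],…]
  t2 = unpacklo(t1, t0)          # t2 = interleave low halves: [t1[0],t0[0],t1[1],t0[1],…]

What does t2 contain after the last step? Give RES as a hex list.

  t0: 8c d9 2a 81 23 c9 08 d4
  t1: 8c 8a d9 01 2a 49 81 75
  t2: 8c 8c 8a d9 d9 2a 01 81

RES = [ 0x8c  0x8c  0x8a  0xd9  0xd9  0x2a  0x01  0x81 ]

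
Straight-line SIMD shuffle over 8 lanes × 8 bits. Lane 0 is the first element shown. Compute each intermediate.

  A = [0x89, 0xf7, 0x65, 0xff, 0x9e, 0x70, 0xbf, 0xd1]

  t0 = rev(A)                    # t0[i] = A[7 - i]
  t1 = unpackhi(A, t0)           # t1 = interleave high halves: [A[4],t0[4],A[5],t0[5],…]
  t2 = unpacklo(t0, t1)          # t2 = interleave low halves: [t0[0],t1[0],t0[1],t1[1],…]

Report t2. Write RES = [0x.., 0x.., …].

→ t0 |d1|bf|70|9e|ff|65|f7|89|
→ t1 |9e|ff|70|65|bf|f7|d1|89|
→ t2 |d1|9e|bf|ff|70|70|9e|65|

RES = [0xd1, 0x9e, 0xbf, 0xff, 0x70, 0x70, 0x9e, 0x65]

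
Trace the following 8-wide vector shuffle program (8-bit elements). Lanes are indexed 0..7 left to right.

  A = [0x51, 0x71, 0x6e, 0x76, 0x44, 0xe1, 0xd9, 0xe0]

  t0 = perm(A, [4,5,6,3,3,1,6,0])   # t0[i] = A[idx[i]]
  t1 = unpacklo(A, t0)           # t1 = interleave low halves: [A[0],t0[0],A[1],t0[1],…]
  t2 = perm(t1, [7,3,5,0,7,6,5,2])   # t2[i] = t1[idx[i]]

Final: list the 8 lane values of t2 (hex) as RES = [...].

RES = [0x76, 0xe1, 0xd9, 0x51, 0x76, 0x76, 0xd9, 0x71]

  t0: 44 e1 d9 76 76 71 d9 51
  t1: 51 44 71 e1 6e d9 76 76
  t2: 76 e1 d9 51 76 76 d9 71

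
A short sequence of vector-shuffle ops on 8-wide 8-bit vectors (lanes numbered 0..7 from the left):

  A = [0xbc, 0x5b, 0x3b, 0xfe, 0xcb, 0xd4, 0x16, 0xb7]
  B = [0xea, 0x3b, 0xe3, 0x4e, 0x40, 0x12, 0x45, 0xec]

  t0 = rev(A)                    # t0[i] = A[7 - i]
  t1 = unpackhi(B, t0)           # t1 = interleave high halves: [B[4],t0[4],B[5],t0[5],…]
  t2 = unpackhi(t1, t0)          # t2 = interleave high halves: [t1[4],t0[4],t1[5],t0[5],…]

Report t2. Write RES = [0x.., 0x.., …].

  t0: b7 16 d4 cb fe 3b 5b bc
  t1: 40 fe 12 3b 45 5b ec bc
  t2: 45 fe 5b 3b ec 5b bc bc

RES = [0x45, 0xfe, 0x5b, 0x3b, 0xec, 0x5b, 0xbc, 0xbc]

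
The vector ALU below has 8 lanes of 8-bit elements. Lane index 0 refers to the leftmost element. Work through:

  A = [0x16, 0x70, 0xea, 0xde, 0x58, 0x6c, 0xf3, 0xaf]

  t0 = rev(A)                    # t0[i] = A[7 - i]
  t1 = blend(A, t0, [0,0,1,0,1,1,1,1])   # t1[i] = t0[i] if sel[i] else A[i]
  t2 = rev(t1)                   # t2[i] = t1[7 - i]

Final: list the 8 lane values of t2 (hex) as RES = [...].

  t0: af f3 6c 58 de ea 70 16
  t1: 16 70 6c de de ea 70 16
  t2: 16 70 ea de de 6c 70 16

RES = [0x16, 0x70, 0xea, 0xde, 0xde, 0x6c, 0x70, 0x16]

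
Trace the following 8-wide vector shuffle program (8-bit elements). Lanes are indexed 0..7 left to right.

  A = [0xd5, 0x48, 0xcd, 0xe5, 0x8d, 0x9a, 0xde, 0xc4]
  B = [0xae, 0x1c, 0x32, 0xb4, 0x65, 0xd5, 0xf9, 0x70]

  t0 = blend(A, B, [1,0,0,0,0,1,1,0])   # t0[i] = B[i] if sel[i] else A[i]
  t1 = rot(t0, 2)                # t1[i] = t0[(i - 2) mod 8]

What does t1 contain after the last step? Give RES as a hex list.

RES = [ 0xf9  0xc4  0xae  0x48  0xcd  0xe5  0x8d  0xd5 ]

t0 = [0xae, 0x48, 0xcd, 0xe5, 0x8d, 0xd5, 0xf9, 0xc4]
t1 = [0xf9, 0xc4, 0xae, 0x48, 0xcd, 0xe5, 0x8d, 0xd5]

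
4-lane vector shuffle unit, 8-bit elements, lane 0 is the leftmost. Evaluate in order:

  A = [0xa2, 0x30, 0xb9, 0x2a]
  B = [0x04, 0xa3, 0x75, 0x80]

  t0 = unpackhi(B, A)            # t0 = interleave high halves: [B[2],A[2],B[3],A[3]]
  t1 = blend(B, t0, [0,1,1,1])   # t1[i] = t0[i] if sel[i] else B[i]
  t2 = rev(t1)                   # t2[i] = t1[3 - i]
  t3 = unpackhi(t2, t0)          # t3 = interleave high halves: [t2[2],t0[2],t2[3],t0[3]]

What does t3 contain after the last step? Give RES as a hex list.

t0 = [0x75, 0xb9, 0x80, 0x2a]
t1 = [0x04, 0xb9, 0x80, 0x2a]
t2 = [0x2a, 0x80, 0xb9, 0x04]
t3 = [0xb9, 0x80, 0x04, 0x2a]

RES = [0xb9, 0x80, 0x04, 0x2a]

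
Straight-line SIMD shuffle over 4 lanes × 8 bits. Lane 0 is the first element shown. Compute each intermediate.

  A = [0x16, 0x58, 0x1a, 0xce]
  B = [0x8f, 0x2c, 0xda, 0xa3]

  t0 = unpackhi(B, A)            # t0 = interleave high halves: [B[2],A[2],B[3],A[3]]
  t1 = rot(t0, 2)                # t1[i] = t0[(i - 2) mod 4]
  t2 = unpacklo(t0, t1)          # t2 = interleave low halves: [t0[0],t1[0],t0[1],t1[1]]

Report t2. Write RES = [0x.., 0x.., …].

RES = [ 0xda  0xa3  0x1a  0xce ]

  t0: da 1a a3 ce
  t1: a3 ce da 1a
  t2: da a3 1a ce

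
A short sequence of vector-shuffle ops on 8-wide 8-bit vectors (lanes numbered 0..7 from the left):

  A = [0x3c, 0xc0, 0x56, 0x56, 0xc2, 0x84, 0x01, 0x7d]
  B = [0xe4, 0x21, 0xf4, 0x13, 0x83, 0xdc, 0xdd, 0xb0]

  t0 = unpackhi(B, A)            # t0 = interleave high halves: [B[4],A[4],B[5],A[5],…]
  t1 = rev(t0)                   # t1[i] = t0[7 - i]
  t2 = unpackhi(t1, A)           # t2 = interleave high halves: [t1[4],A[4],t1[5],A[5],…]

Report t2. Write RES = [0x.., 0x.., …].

RES = [ 0x84  0xc2  0xdc  0x84  0xc2  0x01  0x83  0x7d ]

→ t0 |83|c2|dc|84|dd|01|b0|7d|
→ t1 |7d|b0|01|dd|84|dc|c2|83|
→ t2 |84|c2|dc|84|c2|01|83|7d|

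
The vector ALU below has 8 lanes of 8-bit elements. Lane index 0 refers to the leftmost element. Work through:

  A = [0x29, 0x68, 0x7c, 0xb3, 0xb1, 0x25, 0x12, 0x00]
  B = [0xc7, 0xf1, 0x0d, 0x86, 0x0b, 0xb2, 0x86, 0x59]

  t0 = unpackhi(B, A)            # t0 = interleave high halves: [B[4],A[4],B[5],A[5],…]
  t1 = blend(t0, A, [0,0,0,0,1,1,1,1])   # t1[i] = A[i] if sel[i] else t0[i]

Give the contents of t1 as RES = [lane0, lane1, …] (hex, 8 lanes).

RES = [ 0x0b  0xb1  0xb2  0x25  0xb1  0x25  0x12  0x00 ]

t0 = [0x0b, 0xb1, 0xb2, 0x25, 0x86, 0x12, 0x59, 0x00]
t1 = [0x0b, 0xb1, 0xb2, 0x25, 0xb1, 0x25, 0x12, 0x00]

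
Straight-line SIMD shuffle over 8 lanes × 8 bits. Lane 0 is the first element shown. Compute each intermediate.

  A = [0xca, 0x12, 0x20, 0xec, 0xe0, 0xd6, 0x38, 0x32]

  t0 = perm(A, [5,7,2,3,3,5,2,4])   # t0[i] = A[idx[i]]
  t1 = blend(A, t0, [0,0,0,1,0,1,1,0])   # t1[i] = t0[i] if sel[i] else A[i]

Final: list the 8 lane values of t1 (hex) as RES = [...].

RES = [0xca, 0x12, 0x20, 0xec, 0xe0, 0xd6, 0x20, 0x32]

t0 = [0xd6, 0x32, 0x20, 0xec, 0xec, 0xd6, 0x20, 0xe0]
t1 = [0xca, 0x12, 0x20, 0xec, 0xe0, 0xd6, 0x20, 0x32]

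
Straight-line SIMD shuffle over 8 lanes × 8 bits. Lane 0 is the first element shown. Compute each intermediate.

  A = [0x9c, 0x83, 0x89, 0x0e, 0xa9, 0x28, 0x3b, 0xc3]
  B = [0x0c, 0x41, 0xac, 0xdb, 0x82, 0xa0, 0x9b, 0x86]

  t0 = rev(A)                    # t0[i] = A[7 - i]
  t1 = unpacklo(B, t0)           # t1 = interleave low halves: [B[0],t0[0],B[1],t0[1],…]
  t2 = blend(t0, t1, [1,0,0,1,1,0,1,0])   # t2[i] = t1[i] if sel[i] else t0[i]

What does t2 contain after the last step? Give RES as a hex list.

→ t0 |c3|3b|28|a9|0e|89|83|9c|
→ t1 |0c|c3|41|3b|ac|28|db|a9|
→ t2 |0c|3b|28|3b|ac|89|db|9c|

RES = [0x0c, 0x3b, 0x28, 0x3b, 0xac, 0x89, 0xdb, 0x9c]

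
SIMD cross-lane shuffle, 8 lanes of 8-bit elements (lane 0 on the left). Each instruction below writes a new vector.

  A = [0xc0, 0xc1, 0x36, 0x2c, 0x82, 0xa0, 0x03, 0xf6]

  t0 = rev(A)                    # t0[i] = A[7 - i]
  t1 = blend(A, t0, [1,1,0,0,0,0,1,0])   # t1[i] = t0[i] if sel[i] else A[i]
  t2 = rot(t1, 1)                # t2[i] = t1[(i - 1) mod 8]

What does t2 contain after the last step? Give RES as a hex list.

t0 = [0xf6, 0x03, 0xa0, 0x82, 0x2c, 0x36, 0xc1, 0xc0]
t1 = [0xf6, 0x03, 0x36, 0x2c, 0x82, 0xa0, 0xc1, 0xf6]
t2 = [0xf6, 0xf6, 0x03, 0x36, 0x2c, 0x82, 0xa0, 0xc1]

RES = [ 0xf6  0xf6  0x03  0x36  0x2c  0x82  0xa0  0xc1 ]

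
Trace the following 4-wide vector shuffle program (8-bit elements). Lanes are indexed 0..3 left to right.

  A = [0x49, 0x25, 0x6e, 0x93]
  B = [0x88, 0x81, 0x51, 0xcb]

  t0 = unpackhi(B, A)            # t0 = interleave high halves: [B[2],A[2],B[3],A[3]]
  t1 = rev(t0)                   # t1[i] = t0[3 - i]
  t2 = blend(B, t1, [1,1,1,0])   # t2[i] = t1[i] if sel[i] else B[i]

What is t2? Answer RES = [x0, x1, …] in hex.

RES = [ 0x93  0xcb  0x6e  0xcb ]

t0 = [0x51, 0x6e, 0xcb, 0x93]
t1 = [0x93, 0xcb, 0x6e, 0x51]
t2 = [0x93, 0xcb, 0x6e, 0xcb]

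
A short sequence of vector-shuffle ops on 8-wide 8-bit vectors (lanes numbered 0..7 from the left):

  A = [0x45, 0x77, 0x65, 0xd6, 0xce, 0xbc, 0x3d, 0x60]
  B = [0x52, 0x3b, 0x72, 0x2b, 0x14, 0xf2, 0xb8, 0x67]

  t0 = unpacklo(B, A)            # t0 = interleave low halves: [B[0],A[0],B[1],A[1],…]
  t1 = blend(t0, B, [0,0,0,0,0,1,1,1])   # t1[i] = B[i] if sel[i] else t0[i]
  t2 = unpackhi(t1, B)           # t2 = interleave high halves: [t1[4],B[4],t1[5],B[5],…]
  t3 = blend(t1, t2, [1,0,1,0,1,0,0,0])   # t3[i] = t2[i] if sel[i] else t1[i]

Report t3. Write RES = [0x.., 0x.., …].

→ t0 |52|45|3b|77|72|65|2b|d6|
→ t1 |52|45|3b|77|72|f2|b8|67|
→ t2 |72|14|f2|f2|b8|b8|67|67|
→ t3 |72|45|f2|77|b8|f2|b8|67|

RES = [ 0x72  0x45  0xf2  0x77  0xb8  0xf2  0xb8  0x67 ]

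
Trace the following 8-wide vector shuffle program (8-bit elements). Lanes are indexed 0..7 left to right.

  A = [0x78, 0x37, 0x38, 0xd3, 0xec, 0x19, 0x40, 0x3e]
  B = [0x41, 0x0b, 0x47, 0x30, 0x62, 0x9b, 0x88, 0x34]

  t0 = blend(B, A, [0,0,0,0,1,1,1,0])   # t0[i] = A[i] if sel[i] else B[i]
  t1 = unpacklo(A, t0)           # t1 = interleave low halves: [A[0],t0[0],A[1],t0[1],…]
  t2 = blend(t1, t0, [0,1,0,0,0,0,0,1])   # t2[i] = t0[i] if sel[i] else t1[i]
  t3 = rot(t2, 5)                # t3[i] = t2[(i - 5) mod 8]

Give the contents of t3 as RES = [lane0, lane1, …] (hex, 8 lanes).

RES = [ 0x0b  0x38  0x47  0xd3  0x34  0x78  0x0b  0x37 ]

→ t0 |41|0b|47|30|ec|19|40|34|
→ t1 |78|41|37|0b|38|47|d3|30|
→ t2 |78|0b|37|0b|38|47|d3|34|
→ t3 |0b|38|47|d3|34|78|0b|37|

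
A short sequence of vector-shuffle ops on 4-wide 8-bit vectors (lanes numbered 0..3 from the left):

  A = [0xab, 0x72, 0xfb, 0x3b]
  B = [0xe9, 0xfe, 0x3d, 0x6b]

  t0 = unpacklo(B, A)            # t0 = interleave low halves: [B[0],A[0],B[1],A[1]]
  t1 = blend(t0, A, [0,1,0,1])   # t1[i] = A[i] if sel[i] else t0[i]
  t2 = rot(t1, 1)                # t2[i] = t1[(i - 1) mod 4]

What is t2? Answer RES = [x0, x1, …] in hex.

t0 = [0xe9, 0xab, 0xfe, 0x72]
t1 = [0xe9, 0x72, 0xfe, 0x3b]
t2 = [0x3b, 0xe9, 0x72, 0xfe]

RES = [ 0x3b  0xe9  0x72  0xfe ]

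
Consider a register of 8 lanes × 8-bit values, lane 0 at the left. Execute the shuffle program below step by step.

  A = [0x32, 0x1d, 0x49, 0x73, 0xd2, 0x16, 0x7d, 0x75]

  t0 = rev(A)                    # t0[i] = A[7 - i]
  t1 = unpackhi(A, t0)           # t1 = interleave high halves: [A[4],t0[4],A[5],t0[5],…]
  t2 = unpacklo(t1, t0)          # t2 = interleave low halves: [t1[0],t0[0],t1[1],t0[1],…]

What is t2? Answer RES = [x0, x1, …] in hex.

t0 = [0x75, 0x7d, 0x16, 0xd2, 0x73, 0x49, 0x1d, 0x32]
t1 = [0xd2, 0x73, 0x16, 0x49, 0x7d, 0x1d, 0x75, 0x32]
t2 = [0xd2, 0x75, 0x73, 0x7d, 0x16, 0x16, 0x49, 0xd2]

RES = [ 0xd2  0x75  0x73  0x7d  0x16  0x16  0x49  0xd2 ]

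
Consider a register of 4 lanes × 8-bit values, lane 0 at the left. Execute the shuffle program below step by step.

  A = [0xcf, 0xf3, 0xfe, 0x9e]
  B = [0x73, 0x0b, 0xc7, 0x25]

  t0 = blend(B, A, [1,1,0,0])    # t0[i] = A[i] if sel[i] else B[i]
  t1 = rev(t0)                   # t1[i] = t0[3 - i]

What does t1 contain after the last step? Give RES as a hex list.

RES = [ 0x25  0xc7  0xf3  0xcf ]

t0 = [0xcf, 0xf3, 0xc7, 0x25]
t1 = [0x25, 0xc7, 0xf3, 0xcf]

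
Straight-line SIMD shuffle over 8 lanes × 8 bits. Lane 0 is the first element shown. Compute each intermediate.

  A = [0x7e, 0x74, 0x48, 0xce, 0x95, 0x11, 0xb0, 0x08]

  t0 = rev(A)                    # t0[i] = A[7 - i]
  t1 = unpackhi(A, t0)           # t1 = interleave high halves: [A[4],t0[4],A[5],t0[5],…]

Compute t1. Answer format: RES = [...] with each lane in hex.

t0 = [0x08, 0xb0, 0x11, 0x95, 0xce, 0x48, 0x74, 0x7e]
t1 = [0x95, 0xce, 0x11, 0x48, 0xb0, 0x74, 0x08, 0x7e]

RES = [ 0x95  0xce  0x11  0x48  0xb0  0x74  0x08  0x7e ]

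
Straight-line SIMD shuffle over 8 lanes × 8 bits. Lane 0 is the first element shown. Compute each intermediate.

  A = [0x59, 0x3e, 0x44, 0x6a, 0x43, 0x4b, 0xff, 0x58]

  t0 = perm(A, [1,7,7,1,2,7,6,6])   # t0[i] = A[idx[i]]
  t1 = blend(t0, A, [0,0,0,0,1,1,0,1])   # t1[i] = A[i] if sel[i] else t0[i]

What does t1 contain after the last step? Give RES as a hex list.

t0 = [0x3e, 0x58, 0x58, 0x3e, 0x44, 0x58, 0xff, 0xff]
t1 = [0x3e, 0x58, 0x58, 0x3e, 0x43, 0x4b, 0xff, 0x58]

RES = [0x3e, 0x58, 0x58, 0x3e, 0x43, 0x4b, 0xff, 0x58]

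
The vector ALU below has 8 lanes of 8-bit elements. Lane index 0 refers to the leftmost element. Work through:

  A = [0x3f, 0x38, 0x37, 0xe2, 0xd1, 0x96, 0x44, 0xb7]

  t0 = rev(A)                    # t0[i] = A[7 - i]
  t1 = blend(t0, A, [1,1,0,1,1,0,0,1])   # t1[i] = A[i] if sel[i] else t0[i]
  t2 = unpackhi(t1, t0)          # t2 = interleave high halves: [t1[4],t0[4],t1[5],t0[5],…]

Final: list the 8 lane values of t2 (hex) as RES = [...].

RES = [ 0xd1  0xe2  0x37  0x37  0x38  0x38  0xb7  0x3f ]

  t0: b7 44 96 d1 e2 37 38 3f
  t1: 3f 38 96 e2 d1 37 38 b7
  t2: d1 e2 37 37 38 38 b7 3f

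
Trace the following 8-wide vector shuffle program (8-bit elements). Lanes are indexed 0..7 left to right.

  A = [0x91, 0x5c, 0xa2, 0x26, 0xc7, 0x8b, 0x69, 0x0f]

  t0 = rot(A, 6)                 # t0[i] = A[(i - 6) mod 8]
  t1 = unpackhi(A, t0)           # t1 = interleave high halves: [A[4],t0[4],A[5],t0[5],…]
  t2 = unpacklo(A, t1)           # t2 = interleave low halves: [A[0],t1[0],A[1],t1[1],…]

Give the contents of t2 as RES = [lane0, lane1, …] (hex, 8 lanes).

  t0: a2 26 c7 8b 69 0f 91 5c
  t1: c7 69 8b 0f 69 91 0f 5c
  t2: 91 c7 5c 69 a2 8b 26 0f

RES = [0x91, 0xc7, 0x5c, 0x69, 0xa2, 0x8b, 0x26, 0x0f]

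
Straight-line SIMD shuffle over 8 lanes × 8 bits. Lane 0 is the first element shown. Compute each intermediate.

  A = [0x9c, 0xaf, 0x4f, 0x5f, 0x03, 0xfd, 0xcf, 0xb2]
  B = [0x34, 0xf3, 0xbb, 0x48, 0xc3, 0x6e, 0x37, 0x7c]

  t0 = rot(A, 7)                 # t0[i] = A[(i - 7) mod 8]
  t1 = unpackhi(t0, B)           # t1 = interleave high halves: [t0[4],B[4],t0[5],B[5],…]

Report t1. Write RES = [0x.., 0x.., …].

→ t0 |af|4f|5f|03|fd|cf|b2|9c|
→ t1 |fd|c3|cf|6e|b2|37|9c|7c|

RES = [0xfd, 0xc3, 0xcf, 0x6e, 0xb2, 0x37, 0x9c, 0x7c]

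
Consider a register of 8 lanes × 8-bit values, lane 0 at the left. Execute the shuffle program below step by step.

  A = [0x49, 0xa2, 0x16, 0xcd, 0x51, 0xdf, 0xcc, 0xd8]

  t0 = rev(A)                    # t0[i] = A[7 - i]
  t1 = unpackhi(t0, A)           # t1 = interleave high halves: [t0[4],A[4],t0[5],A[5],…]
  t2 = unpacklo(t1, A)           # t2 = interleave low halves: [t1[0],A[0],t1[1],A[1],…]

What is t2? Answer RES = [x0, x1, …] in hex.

RES = [ 0xcd  0x49  0x51  0xa2  0x16  0x16  0xdf  0xcd ]

  t0: d8 cc df 51 cd 16 a2 49
  t1: cd 51 16 df a2 cc 49 d8
  t2: cd 49 51 a2 16 16 df cd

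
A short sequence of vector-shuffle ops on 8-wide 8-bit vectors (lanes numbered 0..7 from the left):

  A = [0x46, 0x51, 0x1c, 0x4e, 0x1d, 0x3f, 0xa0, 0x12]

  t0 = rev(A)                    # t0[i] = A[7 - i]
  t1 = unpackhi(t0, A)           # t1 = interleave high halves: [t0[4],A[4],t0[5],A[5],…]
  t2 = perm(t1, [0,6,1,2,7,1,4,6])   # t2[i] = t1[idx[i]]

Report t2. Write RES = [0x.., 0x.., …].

  t0: 12 a0 3f 1d 4e 1c 51 46
  t1: 4e 1d 1c 3f 51 a0 46 12
  t2: 4e 46 1d 1c 12 1d 51 46

RES = [ 0x4e  0x46  0x1d  0x1c  0x12  0x1d  0x51  0x46 ]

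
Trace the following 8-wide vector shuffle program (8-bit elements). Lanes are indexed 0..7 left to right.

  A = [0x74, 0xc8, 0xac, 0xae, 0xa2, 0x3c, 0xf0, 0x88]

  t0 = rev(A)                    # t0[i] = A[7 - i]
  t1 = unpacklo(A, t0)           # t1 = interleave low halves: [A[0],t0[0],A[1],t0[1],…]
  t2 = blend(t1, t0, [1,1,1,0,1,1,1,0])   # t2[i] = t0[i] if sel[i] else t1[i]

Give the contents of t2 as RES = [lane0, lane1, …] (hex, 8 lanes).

RES = [ 0x88  0xf0  0x3c  0xf0  0xae  0xac  0xc8  0xa2 ]

t0 = [0x88, 0xf0, 0x3c, 0xa2, 0xae, 0xac, 0xc8, 0x74]
t1 = [0x74, 0x88, 0xc8, 0xf0, 0xac, 0x3c, 0xae, 0xa2]
t2 = [0x88, 0xf0, 0x3c, 0xf0, 0xae, 0xac, 0xc8, 0xa2]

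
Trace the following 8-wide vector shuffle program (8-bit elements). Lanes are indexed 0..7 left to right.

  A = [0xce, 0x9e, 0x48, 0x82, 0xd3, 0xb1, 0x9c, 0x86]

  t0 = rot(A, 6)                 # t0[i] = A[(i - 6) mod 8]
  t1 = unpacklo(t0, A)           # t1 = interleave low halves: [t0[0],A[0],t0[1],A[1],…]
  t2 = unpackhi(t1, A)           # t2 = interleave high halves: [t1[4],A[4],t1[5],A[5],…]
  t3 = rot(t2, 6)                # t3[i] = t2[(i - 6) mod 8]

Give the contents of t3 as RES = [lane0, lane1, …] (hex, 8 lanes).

RES = [0x48, 0xb1, 0xb1, 0x9c, 0x82, 0x86, 0xd3, 0xd3]

  t0: 48 82 d3 b1 9c 86 ce 9e
  t1: 48 ce 82 9e d3 48 b1 82
  t2: d3 d3 48 b1 b1 9c 82 86
  t3: 48 b1 b1 9c 82 86 d3 d3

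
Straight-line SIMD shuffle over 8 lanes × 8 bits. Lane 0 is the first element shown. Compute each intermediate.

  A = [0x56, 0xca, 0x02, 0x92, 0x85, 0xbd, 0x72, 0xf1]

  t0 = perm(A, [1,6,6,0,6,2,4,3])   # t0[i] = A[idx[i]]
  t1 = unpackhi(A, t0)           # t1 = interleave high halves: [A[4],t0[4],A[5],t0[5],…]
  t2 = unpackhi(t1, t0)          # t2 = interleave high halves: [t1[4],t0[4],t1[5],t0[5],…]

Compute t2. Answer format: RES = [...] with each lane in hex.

RES = [ 0x72  0x72  0x85  0x02  0xf1  0x85  0x92  0x92 ]

→ t0 |ca|72|72|56|72|02|85|92|
→ t1 |85|72|bd|02|72|85|f1|92|
→ t2 |72|72|85|02|f1|85|92|92|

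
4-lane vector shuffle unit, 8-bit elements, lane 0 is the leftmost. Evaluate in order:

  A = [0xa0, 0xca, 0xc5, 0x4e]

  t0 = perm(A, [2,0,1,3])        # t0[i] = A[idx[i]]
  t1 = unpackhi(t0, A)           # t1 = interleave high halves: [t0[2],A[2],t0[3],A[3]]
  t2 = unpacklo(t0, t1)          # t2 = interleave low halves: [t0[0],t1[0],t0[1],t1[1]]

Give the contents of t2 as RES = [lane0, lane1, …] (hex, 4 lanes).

RES = [0xc5, 0xca, 0xa0, 0xc5]

  t0: c5 a0 ca 4e
  t1: ca c5 4e 4e
  t2: c5 ca a0 c5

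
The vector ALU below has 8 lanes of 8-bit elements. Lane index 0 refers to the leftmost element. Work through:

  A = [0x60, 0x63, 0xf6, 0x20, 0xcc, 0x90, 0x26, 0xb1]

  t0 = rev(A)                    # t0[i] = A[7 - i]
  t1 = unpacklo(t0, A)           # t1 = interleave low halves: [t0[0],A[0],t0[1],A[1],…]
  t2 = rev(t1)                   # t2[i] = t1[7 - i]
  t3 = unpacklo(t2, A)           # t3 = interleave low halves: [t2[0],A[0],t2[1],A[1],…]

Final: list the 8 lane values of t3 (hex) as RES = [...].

RES = [ 0x20  0x60  0xcc  0x63  0xf6  0xf6  0x90  0x20 ]

→ t0 |b1|26|90|cc|20|f6|63|60|
→ t1 |b1|60|26|63|90|f6|cc|20|
→ t2 |20|cc|f6|90|63|26|60|b1|
→ t3 |20|60|cc|63|f6|f6|90|20|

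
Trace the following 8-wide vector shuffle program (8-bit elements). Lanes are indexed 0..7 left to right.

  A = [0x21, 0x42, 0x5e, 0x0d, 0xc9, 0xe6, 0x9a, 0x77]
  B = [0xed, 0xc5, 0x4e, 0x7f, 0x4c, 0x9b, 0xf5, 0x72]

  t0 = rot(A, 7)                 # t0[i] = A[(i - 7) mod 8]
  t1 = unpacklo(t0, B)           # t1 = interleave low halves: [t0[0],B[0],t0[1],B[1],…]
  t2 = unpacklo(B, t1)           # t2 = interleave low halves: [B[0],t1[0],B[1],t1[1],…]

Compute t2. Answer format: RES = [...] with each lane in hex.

→ t0 |42|5e|0d|c9|e6|9a|77|21|
→ t1 |42|ed|5e|c5|0d|4e|c9|7f|
→ t2 |ed|42|c5|ed|4e|5e|7f|c5|

RES = [ 0xed  0x42  0xc5  0xed  0x4e  0x5e  0x7f  0xc5 ]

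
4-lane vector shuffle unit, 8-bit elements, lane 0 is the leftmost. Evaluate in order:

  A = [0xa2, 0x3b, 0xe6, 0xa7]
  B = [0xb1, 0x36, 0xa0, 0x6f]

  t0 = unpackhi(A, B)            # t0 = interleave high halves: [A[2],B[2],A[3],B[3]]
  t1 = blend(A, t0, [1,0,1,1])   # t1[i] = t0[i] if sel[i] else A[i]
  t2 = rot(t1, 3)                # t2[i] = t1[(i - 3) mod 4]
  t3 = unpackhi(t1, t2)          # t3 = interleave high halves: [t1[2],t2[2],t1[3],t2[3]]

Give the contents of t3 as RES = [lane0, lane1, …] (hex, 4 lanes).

  t0: e6 a0 a7 6f
  t1: e6 3b a7 6f
  t2: 3b a7 6f e6
  t3: a7 6f 6f e6

RES = [0xa7, 0x6f, 0x6f, 0xe6]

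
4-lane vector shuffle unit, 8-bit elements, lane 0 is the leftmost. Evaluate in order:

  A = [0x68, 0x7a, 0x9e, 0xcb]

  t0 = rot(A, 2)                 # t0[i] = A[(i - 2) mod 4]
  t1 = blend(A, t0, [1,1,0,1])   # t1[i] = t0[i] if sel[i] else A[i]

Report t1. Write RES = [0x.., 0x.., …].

  t0: 9e cb 68 7a
  t1: 9e cb 9e 7a

RES = [ 0x9e  0xcb  0x9e  0x7a ]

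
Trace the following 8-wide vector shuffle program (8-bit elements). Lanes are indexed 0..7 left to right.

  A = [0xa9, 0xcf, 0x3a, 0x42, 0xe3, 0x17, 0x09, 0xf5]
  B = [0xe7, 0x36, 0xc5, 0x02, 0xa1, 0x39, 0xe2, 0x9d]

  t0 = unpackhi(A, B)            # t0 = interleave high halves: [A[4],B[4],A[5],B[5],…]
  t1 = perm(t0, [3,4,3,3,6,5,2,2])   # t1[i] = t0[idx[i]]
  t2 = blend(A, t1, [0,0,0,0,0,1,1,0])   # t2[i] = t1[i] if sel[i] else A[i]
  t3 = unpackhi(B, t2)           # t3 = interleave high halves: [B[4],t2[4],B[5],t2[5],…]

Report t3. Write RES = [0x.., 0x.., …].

RES = [0xa1, 0xe3, 0x39, 0xe2, 0xe2, 0x17, 0x9d, 0xf5]

  t0: e3 a1 17 39 09 e2 f5 9d
  t1: 39 09 39 39 f5 e2 17 17
  t2: a9 cf 3a 42 e3 e2 17 f5
  t3: a1 e3 39 e2 e2 17 9d f5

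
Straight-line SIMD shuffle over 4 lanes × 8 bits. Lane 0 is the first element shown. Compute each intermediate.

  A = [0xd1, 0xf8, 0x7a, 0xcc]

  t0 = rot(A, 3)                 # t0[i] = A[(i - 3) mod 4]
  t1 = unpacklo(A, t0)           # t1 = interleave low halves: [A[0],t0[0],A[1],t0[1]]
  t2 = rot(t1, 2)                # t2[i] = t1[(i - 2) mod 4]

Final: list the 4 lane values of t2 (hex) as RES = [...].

→ t0 |f8|7a|cc|d1|
→ t1 |d1|f8|f8|7a|
→ t2 |f8|7a|d1|f8|

RES = [0xf8, 0x7a, 0xd1, 0xf8]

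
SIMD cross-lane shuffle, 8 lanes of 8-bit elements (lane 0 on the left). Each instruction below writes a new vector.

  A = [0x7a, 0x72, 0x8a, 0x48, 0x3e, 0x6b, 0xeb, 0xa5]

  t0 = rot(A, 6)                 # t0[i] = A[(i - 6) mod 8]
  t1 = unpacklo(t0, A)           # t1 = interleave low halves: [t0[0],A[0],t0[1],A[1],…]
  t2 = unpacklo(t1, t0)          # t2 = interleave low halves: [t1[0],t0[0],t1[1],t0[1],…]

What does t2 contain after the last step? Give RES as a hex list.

RES = [ 0x8a  0x8a  0x7a  0x48  0x48  0x3e  0x72  0x6b ]

t0 = [0x8a, 0x48, 0x3e, 0x6b, 0xeb, 0xa5, 0x7a, 0x72]
t1 = [0x8a, 0x7a, 0x48, 0x72, 0x3e, 0x8a, 0x6b, 0x48]
t2 = [0x8a, 0x8a, 0x7a, 0x48, 0x48, 0x3e, 0x72, 0x6b]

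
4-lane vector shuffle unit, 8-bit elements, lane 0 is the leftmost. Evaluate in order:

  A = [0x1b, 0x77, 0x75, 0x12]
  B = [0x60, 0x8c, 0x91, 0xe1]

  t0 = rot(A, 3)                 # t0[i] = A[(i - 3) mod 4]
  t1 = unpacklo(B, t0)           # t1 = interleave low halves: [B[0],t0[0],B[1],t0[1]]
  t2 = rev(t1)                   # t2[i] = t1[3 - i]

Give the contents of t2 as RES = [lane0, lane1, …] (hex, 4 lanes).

t0 = [0x77, 0x75, 0x12, 0x1b]
t1 = [0x60, 0x77, 0x8c, 0x75]
t2 = [0x75, 0x8c, 0x77, 0x60]

RES = [0x75, 0x8c, 0x77, 0x60]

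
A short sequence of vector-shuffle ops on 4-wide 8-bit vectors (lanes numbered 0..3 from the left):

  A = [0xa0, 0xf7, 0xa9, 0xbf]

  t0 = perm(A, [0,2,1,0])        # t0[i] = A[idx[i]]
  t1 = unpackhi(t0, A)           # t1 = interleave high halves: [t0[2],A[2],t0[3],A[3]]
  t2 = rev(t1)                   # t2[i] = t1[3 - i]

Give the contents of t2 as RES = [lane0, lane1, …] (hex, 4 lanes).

RES = [0xbf, 0xa0, 0xa9, 0xf7]

→ t0 |a0|a9|f7|a0|
→ t1 |f7|a9|a0|bf|
→ t2 |bf|a0|a9|f7|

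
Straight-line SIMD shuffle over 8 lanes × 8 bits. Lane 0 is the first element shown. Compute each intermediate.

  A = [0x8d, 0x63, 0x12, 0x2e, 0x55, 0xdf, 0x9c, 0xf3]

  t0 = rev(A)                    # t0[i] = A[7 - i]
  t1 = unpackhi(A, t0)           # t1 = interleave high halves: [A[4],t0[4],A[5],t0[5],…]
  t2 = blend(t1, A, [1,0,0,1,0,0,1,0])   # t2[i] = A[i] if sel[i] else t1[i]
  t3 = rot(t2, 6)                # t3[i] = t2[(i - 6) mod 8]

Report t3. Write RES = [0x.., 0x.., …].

t0 = [0xf3, 0x9c, 0xdf, 0x55, 0x2e, 0x12, 0x63, 0x8d]
t1 = [0x55, 0x2e, 0xdf, 0x12, 0x9c, 0x63, 0xf3, 0x8d]
t2 = [0x8d, 0x2e, 0xdf, 0x2e, 0x9c, 0x63, 0x9c, 0x8d]
t3 = [0xdf, 0x2e, 0x9c, 0x63, 0x9c, 0x8d, 0x8d, 0x2e]

RES = [ 0xdf  0x2e  0x9c  0x63  0x9c  0x8d  0x8d  0x2e ]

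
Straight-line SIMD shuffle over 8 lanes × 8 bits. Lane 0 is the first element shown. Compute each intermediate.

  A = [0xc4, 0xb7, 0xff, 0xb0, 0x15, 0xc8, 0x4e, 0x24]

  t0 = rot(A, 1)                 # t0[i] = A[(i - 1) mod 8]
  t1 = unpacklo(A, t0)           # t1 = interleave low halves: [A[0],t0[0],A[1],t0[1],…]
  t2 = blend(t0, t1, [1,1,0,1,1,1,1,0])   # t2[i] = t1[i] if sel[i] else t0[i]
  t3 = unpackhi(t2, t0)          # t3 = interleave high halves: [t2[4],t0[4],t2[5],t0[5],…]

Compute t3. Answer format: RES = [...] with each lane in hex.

t0 = [0x24, 0xc4, 0xb7, 0xff, 0xb0, 0x15, 0xc8, 0x4e]
t1 = [0xc4, 0x24, 0xb7, 0xc4, 0xff, 0xb7, 0xb0, 0xff]
t2 = [0xc4, 0x24, 0xb7, 0xc4, 0xff, 0xb7, 0xb0, 0x4e]
t3 = [0xff, 0xb0, 0xb7, 0x15, 0xb0, 0xc8, 0x4e, 0x4e]

RES = [ 0xff  0xb0  0xb7  0x15  0xb0  0xc8  0x4e  0x4e ]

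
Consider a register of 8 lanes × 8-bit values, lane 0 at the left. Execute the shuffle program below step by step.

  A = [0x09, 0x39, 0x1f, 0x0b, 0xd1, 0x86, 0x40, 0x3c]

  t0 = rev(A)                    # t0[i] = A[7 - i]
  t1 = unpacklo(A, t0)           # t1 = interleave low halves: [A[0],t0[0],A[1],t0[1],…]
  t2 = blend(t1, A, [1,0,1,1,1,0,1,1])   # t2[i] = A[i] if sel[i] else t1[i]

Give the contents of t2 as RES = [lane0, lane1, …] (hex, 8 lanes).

→ t0 |3c|40|86|d1|0b|1f|39|09|
→ t1 |09|3c|39|40|1f|86|0b|d1|
→ t2 |09|3c|1f|0b|d1|86|40|3c|

RES = [0x09, 0x3c, 0x1f, 0x0b, 0xd1, 0x86, 0x40, 0x3c]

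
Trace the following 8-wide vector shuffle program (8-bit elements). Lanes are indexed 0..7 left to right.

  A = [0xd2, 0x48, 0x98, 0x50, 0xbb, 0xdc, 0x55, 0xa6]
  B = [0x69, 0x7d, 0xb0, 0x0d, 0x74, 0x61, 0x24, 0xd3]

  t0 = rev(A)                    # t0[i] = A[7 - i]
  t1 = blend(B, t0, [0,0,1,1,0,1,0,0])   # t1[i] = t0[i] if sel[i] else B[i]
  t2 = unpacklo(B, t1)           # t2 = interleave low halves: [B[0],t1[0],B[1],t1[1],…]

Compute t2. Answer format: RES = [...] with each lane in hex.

t0 = [0xa6, 0x55, 0xdc, 0xbb, 0x50, 0x98, 0x48, 0xd2]
t1 = [0x69, 0x7d, 0xdc, 0xbb, 0x74, 0x98, 0x24, 0xd3]
t2 = [0x69, 0x69, 0x7d, 0x7d, 0xb0, 0xdc, 0x0d, 0xbb]

RES = [0x69, 0x69, 0x7d, 0x7d, 0xb0, 0xdc, 0x0d, 0xbb]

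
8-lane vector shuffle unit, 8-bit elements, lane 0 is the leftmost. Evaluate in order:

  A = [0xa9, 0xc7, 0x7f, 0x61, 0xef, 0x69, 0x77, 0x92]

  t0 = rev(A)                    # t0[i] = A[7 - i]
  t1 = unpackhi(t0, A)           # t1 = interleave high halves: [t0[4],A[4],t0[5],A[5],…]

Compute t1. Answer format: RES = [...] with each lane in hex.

RES = [ 0x61  0xef  0x7f  0x69  0xc7  0x77  0xa9  0x92 ]

t0 = [0x92, 0x77, 0x69, 0xef, 0x61, 0x7f, 0xc7, 0xa9]
t1 = [0x61, 0xef, 0x7f, 0x69, 0xc7, 0x77, 0xa9, 0x92]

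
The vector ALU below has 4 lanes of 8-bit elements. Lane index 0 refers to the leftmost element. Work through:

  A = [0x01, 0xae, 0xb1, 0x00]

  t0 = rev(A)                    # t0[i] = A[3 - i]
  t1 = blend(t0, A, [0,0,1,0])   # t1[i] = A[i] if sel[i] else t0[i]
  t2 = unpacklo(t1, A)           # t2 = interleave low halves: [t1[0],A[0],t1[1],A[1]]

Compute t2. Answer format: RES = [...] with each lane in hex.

  t0: 00 b1 ae 01
  t1: 00 b1 b1 01
  t2: 00 01 b1 ae

RES = [ 0x00  0x01  0xb1  0xae ]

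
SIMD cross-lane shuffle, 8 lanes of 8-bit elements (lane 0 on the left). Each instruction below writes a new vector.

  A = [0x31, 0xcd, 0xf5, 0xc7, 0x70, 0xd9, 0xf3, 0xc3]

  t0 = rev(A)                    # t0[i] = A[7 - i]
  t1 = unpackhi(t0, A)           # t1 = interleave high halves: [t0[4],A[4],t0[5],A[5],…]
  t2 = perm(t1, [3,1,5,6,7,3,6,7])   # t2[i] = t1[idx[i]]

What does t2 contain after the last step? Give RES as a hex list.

→ t0 |c3|f3|d9|70|c7|f5|cd|31|
→ t1 |c7|70|f5|d9|cd|f3|31|c3|
→ t2 |d9|70|f3|31|c3|d9|31|c3|

RES = [ 0xd9  0x70  0xf3  0x31  0xc3  0xd9  0x31  0xc3 ]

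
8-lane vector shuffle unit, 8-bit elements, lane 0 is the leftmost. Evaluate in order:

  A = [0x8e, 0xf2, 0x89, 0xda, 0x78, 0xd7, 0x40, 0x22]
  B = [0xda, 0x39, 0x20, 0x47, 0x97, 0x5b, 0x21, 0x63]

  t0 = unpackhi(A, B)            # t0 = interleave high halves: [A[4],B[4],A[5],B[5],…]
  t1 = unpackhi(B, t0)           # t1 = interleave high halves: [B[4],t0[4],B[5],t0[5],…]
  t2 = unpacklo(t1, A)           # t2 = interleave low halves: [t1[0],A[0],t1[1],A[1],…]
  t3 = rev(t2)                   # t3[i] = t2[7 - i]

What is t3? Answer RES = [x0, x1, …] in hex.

RES = [ 0xda  0x21  0x89  0x5b  0xf2  0x40  0x8e  0x97 ]

→ t0 |78|97|d7|5b|40|21|22|63|
→ t1 |97|40|5b|21|21|22|63|63|
→ t2 |97|8e|40|f2|5b|89|21|da|
→ t3 |da|21|89|5b|f2|40|8e|97|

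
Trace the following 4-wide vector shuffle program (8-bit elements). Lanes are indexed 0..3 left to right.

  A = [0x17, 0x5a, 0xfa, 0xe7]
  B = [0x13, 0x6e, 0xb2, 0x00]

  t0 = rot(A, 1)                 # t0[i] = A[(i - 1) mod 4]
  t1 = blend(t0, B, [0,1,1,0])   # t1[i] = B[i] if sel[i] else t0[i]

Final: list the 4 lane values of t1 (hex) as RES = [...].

  t0: e7 17 5a fa
  t1: e7 6e b2 fa

RES = [ 0xe7  0x6e  0xb2  0xfa ]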